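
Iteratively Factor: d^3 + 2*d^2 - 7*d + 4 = (d - 1)*(d^2 + 3*d - 4) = (d - 1)^2*(d + 4)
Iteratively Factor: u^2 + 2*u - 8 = (u + 4)*(u - 2)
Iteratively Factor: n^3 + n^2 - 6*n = (n - 2)*(n^2 + 3*n) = (n - 2)*(n + 3)*(n)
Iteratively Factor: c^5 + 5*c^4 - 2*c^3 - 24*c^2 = (c)*(c^4 + 5*c^3 - 2*c^2 - 24*c) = c*(c + 4)*(c^3 + c^2 - 6*c) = c*(c + 3)*(c + 4)*(c^2 - 2*c) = c^2*(c + 3)*(c + 4)*(c - 2)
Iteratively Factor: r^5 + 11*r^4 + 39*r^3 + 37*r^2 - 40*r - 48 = (r + 3)*(r^4 + 8*r^3 + 15*r^2 - 8*r - 16) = (r + 1)*(r + 3)*(r^3 + 7*r^2 + 8*r - 16) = (r + 1)*(r + 3)*(r + 4)*(r^2 + 3*r - 4) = (r - 1)*(r + 1)*(r + 3)*(r + 4)*(r + 4)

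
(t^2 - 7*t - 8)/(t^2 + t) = (t - 8)/t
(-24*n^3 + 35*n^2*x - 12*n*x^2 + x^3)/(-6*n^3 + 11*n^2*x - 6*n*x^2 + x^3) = (-8*n + x)/(-2*n + x)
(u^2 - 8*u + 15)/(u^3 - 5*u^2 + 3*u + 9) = (u - 5)/(u^2 - 2*u - 3)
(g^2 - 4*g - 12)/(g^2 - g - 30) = (g + 2)/(g + 5)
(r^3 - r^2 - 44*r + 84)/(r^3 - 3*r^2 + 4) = (r^2 + r - 42)/(r^2 - r - 2)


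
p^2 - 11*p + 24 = (p - 8)*(p - 3)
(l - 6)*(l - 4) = l^2 - 10*l + 24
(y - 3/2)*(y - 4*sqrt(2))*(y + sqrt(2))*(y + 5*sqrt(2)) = y^4 - 3*y^3/2 + 2*sqrt(2)*y^3 - 38*y^2 - 3*sqrt(2)*y^2 - 40*sqrt(2)*y + 57*y + 60*sqrt(2)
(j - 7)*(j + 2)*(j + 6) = j^3 + j^2 - 44*j - 84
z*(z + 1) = z^2 + z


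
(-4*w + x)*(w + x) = -4*w^2 - 3*w*x + x^2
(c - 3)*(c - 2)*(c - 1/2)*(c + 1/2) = c^4 - 5*c^3 + 23*c^2/4 + 5*c/4 - 3/2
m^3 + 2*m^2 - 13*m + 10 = (m - 2)*(m - 1)*(m + 5)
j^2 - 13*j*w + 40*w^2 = (j - 8*w)*(j - 5*w)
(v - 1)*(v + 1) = v^2 - 1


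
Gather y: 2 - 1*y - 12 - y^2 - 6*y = -y^2 - 7*y - 10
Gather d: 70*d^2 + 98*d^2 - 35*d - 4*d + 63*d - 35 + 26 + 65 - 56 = 168*d^2 + 24*d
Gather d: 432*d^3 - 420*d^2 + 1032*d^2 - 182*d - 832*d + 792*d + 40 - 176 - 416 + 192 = 432*d^3 + 612*d^2 - 222*d - 360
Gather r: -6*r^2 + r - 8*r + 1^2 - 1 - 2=-6*r^2 - 7*r - 2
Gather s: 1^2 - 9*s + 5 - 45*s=6 - 54*s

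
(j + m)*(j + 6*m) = j^2 + 7*j*m + 6*m^2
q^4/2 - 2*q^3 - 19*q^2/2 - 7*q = q*(q/2 + 1)*(q - 7)*(q + 1)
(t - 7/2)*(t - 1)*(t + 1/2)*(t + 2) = t^4 - 2*t^3 - 27*t^2/4 + 17*t/4 + 7/2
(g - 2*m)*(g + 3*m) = g^2 + g*m - 6*m^2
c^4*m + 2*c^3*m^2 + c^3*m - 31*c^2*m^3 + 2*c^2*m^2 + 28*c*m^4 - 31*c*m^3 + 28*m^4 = (c - 4*m)*(c - m)*(c + 7*m)*(c*m + m)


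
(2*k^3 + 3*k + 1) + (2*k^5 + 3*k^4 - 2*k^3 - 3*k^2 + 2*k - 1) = 2*k^5 + 3*k^4 - 3*k^2 + 5*k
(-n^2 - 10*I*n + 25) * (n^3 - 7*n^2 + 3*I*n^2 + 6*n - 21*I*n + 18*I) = -n^5 + 7*n^4 - 13*I*n^4 + 49*n^3 + 91*I*n^3 - 385*n^2 - 3*I*n^2 + 330*n - 525*I*n + 450*I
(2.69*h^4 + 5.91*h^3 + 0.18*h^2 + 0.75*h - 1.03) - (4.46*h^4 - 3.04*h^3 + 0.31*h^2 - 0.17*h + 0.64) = -1.77*h^4 + 8.95*h^3 - 0.13*h^2 + 0.92*h - 1.67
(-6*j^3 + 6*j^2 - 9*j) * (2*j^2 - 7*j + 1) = -12*j^5 + 54*j^4 - 66*j^3 + 69*j^2 - 9*j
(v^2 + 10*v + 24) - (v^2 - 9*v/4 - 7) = 49*v/4 + 31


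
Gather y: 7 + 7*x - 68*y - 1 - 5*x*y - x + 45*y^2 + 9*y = 6*x + 45*y^2 + y*(-5*x - 59) + 6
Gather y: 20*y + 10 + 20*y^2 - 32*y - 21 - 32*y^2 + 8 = -12*y^2 - 12*y - 3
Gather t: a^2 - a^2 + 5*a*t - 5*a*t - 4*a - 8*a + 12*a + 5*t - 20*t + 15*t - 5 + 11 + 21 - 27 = 0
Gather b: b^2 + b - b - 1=b^2 - 1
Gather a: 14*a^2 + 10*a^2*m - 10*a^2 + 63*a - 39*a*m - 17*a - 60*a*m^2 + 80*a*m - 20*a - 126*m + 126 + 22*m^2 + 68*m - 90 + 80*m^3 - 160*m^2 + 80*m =a^2*(10*m + 4) + a*(-60*m^2 + 41*m + 26) + 80*m^3 - 138*m^2 + 22*m + 36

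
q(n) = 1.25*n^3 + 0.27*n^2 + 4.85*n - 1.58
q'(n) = 3.75*n^2 + 0.54*n + 4.85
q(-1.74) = -15.79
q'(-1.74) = 15.26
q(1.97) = 18.58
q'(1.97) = 20.47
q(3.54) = 74.42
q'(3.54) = 53.76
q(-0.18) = -2.45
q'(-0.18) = 4.87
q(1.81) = 15.50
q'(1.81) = 18.11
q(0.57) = 1.50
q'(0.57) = 6.38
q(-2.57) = -33.48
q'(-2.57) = 28.23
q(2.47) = 30.88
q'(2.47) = 29.06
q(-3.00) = -47.45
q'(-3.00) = 36.98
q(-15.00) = -4232.33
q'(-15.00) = 840.50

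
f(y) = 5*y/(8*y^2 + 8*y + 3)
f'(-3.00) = -0.13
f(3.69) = 0.13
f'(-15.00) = 0.00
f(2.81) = 0.16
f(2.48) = 0.17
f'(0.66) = -0.02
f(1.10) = 0.26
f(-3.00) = -0.29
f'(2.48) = -0.04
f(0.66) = 0.28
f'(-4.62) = -0.04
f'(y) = 5*y*(-16*y - 8)/(8*y^2 + 8*y + 3)^2 + 5/(8*y^2 + 8*y + 3) = 5*(3 - 8*y^2)/(64*y^4 + 128*y^3 + 112*y^2 + 48*y + 9)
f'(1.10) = -0.07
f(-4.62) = -0.17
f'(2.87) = -0.04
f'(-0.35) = 7.25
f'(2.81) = -0.04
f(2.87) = 0.16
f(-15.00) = -0.04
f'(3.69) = -0.03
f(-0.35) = -1.48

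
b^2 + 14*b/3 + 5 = (b + 5/3)*(b + 3)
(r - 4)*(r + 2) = r^2 - 2*r - 8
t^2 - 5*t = t*(t - 5)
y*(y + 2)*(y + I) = y^3 + 2*y^2 + I*y^2 + 2*I*y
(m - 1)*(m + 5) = m^2 + 4*m - 5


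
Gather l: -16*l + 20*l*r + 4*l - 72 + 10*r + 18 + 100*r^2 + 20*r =l*(20*r - 12) + 100*r^2 + 30*r - 54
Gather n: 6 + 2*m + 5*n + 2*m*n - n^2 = 2*m - n^2 + n*(2*m + 5) + 6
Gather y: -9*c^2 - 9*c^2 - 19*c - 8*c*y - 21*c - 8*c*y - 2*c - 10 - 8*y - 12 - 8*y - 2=-18*c^2 - 42*c + y*(-16*c - 16) - 24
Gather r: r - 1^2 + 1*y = r + y - 1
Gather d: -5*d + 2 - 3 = -5*d - 1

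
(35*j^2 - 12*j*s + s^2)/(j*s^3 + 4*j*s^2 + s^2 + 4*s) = (35*j^2 - 12*j*s + s^2)/(s*(j*s^2 + 4*j*s + s + 4))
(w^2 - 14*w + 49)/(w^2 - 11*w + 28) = (w - 7)/(w - 4)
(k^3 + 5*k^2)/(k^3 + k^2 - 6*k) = k*(k + 5)/(k^2 + k - 6)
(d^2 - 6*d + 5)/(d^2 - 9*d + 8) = (d - 5)/(d - 8)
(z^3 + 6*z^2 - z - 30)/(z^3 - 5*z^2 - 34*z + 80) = (z + 3)/(z - 8)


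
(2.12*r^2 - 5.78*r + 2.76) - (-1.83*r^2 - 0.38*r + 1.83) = 3.95*r^2 - 5.4*r + 0.93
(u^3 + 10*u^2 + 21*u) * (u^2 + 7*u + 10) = u^5 + 17*u^4 + 101*u^3 + 247*u^2 + 210*u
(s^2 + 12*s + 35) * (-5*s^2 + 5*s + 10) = -5*s^4 - 55*s^3 - 105*s^2 + 295*s + 350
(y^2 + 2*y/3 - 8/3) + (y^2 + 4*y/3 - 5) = 2*y^2 + 2*y - 23/3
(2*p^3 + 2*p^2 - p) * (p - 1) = 2*p^4 - 3*p^2 + p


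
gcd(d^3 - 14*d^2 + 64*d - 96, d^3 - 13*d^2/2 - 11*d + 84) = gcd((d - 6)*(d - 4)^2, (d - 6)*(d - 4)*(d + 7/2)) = d^2 - 10*d + 24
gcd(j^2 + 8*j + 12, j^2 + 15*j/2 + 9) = j + 6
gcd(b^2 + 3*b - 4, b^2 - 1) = b - 1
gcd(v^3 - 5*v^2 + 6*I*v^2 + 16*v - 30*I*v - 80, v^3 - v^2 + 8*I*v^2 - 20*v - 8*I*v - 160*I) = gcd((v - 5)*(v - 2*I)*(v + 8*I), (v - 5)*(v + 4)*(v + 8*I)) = v^2 + v*(-5 + 8*I) - 40*I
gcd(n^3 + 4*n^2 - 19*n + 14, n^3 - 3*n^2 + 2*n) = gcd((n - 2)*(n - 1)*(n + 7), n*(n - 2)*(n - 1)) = n^2 - 3*n + 2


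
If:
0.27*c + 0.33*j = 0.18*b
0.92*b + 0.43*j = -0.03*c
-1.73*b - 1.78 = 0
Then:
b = -1.03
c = -3.69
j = 2.46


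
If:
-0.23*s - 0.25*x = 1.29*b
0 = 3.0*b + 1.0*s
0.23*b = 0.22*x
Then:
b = 0.00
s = 0.00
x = 0.00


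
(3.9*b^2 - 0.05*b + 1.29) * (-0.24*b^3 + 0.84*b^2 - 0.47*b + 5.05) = -0.936*b^5 + 3.288*b^4 - 2.1846*b^3 + 20.8021*b^2 - 0.8588*b + 6.5145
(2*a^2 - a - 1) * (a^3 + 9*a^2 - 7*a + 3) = 2*a^5 + 17*a^4 - 24*a^3 + 4*a^2 + 4*a - 3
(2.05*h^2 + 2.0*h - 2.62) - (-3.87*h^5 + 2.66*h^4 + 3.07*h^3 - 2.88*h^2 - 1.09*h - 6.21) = 3.87*h^5 - 2.66*h^4 - 3.07*h^3 + 4.93*h^2 + 3.09*h + 3.59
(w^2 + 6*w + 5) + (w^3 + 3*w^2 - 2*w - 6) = w^3 + 4*w^2 + 4*w - 1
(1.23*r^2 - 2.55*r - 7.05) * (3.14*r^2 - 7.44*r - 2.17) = 3.8622*r^4 - 17.1582*r^3 - 5.8341*r^2 + 57.9855*r + 15.2985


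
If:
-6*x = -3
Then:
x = 1/2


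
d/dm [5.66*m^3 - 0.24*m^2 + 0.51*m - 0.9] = 16.98*m^2 - 0.48*m + 0.51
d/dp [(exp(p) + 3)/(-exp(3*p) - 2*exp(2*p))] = (2*exp(2*p) + 11*exp(p) + 12)*exp(-2*p)/(exp(2*p) + 4*exp(p) + 4)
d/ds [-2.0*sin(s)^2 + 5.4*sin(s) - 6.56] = (5.4 - 4.0*sin(s))*cos(s)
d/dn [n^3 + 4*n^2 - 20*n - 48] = 3*n^2 + 8*n - 20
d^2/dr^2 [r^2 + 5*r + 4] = 2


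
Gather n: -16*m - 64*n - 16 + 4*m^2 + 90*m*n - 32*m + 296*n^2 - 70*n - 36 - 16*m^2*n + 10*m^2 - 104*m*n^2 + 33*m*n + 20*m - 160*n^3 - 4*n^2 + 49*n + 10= 14*m^2 - 28*m - 160*n^3 + n^2*(292 - 104*m) + n*(-16*m^2 + 123*m - 85) - 42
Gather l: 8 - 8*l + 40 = 48 - 8*l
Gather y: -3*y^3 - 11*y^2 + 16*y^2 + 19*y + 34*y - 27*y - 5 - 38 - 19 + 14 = -3*y^3 + 5*y^2 + 26*y - 48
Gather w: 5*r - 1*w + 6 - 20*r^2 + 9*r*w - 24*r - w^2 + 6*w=-20*r^2 - 19*r - w^2 + w*(9*r + 5) + 6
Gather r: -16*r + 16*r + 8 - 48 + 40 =0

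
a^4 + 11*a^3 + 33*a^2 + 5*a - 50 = (a - 1)*(a + 2)*(a + 5)^2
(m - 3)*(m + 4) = m^2 + m - 12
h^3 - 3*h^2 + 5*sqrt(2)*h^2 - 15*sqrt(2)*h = h*(h - 3)*(h + 5*sqrt(2))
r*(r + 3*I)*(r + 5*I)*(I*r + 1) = I*r^4 - 7*r^3 - 7*I*r^2 - 15*r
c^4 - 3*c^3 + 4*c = c*(c - 2)^2*(c + 1)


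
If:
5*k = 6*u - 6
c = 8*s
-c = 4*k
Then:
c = 24/5 - 24*u/5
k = 6*u/5 - 6/5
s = 3/5 - 3*u/5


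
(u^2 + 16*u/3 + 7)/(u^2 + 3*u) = (u + 7/3)/u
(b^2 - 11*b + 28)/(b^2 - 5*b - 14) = (b - 4)/(b + 2)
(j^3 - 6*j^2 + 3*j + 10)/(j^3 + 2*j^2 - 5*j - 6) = (j - 5)/(j + 3)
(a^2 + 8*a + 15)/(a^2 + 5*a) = (a + 3)/a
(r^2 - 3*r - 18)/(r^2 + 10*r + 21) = (r - 6)/(r + 7)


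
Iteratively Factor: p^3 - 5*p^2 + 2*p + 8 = (p - 2)*(p^2 - 3*p - 4) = (p - 4)*(p - 2)*(p + 1)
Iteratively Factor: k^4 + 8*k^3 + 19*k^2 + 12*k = (k + 4)*(k^3 + 4*k^2 + 3*k) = (k + 1)*(k + 4)*(k^2 + 3*k) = k*(k + 1)*(k + 4)*(k + 3)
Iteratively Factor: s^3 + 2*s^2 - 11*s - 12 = (s - 3)*(s^2 + 5*s + 4) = (s - 3)*(s + 4)*(s + 1)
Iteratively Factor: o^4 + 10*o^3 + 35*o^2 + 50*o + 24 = (o + 4)*(o^3 + 6*o^2 + 11*o + 6) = (o + 2)*(o + 4)*(o^2 + 4*o + 3) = (o + 2)*(o + 3)*(o + 4)*(o + 1)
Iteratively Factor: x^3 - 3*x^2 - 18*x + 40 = (x - 2)*(x^2 - x - 20) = (x - 5)*(x - 2)*(x + 4)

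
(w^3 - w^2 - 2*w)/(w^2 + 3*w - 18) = w*(w^2 - w - 2)/(w^2 + 3*w - 18)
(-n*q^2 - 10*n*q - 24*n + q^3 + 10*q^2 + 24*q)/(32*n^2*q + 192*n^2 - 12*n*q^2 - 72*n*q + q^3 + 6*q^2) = (-n*q - 4*n + q^2 + 4*q)/(32*n^2 - 12*n*q + q^2)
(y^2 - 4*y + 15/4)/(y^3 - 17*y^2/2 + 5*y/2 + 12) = (y - 5/2)/(y^2 - 7*y - 8)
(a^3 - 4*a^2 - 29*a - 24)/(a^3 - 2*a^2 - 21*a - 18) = (a - 8)/(a - 6)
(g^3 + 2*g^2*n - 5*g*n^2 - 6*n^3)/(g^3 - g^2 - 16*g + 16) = (g^3 + 2*g^2*n - 5*g*n^2 - 6*n^3)/(g^3 - g^2 - 16*g + 16)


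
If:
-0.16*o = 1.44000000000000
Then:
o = -9.00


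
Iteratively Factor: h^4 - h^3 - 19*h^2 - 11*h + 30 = (h + 3)*(h^3 - 4*h^2 - 7*h + 10) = (h - 1)*(h + 3)*(h^2 - 3*h - 10) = (h - 1)*(h + 2)*(h + 3)*(h - 5)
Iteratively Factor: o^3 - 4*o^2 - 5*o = (o)*(o^2 - 4*o - 5) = o*(o - 5)*(o + 1)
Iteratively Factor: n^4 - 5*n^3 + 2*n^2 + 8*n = (n - 4)*(n^3 - n^2 - 2*n) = n*(n - 4)*(n^2 - n - 2) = n*(n - 4)*(n + 1)*(n - 2)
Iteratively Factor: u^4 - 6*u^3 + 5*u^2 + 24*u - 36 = (u - 3)*(u^3 - 3*u^2 - 4*u + 12) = (u - 3)^2*(u^2 - 4) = (u - 3)^2*(u + 2)*(u - 2)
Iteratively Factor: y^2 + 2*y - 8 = (y + 4)*(y - 2)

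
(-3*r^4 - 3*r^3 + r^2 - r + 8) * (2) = -6*r^4 - 6*r^3 + 2*r^2 - 2*r + 16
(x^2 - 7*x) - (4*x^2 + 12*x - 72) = -3*x^2 - 19*x + 72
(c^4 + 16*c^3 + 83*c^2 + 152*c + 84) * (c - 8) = c^5 + 8*c^4 - 45*c^3 - 512*c^2 - 1132*c - 672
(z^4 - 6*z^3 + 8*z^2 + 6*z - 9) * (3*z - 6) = 3*z^5 - 24*z^4 + 60*z^3 - 30*z^2 - 63*z + 54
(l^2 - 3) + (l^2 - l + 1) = 2*l^2 - l - 2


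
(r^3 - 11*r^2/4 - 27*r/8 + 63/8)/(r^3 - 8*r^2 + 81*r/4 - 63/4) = (4*r + 7)/(2*(2*r - 7))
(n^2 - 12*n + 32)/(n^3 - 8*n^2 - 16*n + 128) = 1/(n + 4)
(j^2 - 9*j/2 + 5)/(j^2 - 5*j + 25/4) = 2*(j - 2)/(2*j - 5)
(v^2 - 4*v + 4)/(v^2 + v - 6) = (v - 2)/(v + 3)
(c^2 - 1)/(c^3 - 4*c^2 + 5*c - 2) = (c + 1)/(c^2 - 3*c + 2)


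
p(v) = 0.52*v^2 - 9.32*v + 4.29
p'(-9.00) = -18.68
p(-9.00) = 130.29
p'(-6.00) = -15.56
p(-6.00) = 78.93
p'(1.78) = -7.47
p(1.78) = -10.65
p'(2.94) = -6.26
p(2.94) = -18.62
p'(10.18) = 1.27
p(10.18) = -36.70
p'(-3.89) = -13.37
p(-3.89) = 48.41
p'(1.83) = -7.42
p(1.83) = -11.02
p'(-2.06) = -11.46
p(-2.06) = 25.70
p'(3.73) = -5.44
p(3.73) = -23.24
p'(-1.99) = -11.39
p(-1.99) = 24.90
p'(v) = 1.04*v - 9.32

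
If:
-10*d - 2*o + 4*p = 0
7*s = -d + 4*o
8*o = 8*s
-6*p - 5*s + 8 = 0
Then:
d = 24/37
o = -8/37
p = 56/37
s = -8/37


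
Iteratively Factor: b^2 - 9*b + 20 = (b - 4)*(b - 5)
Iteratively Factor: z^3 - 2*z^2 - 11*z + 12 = (z + 3)*(z^2 - 5*z + 4) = (z - 4)*(z + 3)*(z - 1)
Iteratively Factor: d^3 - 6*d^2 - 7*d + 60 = (d - 5)*(d^2 - d - 12) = (d - 5)*(d - 4)*(d + 3)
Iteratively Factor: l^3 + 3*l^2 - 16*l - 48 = (l - 4)*(l^2 + 7*l + 12) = (l - 4)*(l + 3)*(l + 4)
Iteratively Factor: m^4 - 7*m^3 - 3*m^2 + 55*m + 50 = (m - 5)*(m^3 - 2*m^2 - 13*m - 10) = (m - 5)*(m + 2)*(m^2 - 4*m - 5) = (m - 5)*(m + 1)*(m + 2)*(m - 5)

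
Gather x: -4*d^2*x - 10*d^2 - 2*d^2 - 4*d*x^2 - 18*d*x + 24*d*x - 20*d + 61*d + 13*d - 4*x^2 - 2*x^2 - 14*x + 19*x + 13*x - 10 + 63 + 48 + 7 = -12*d^2 + 54*d + x^2*(-4*d - 6) + x*(-4*d^2 + 6*d + 18) + 108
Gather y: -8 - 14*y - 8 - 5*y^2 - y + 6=-5*y^2 - 15*y - 10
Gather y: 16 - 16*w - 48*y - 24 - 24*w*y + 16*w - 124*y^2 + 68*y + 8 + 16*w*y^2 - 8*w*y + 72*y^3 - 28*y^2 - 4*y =72*y^3 + y^2*(16*w - 152) + y*(16 - 32*w)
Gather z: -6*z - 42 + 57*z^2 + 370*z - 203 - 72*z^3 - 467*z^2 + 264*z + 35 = -72*z^3 - 410*z^2 + 628*z - 210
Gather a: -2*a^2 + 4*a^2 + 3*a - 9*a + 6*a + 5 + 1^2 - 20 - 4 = 2*a^2 - 18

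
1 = 1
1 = 1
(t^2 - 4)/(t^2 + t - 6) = (t + 2)/(t + 3)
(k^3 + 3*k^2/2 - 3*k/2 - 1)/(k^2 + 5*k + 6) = (2*k^2 - k - 1)/(2*(k + 3))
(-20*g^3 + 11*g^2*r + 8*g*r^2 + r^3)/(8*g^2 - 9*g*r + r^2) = (20*g^2 + 9*g*r + r^2)/(-8*g + r)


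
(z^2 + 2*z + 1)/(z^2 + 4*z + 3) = (z + 1)/(z + 3)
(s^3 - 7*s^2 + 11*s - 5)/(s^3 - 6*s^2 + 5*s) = (s - 1)/s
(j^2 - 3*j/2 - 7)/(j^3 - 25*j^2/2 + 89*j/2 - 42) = (2*j^2 - 3*j - 14)/(2*j^3 - 25*j^2 + 89*j - 84)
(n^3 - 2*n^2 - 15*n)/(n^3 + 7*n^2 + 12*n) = (n - 5)/(n + 4)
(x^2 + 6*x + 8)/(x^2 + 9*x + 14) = (x + 4)/(x + 7)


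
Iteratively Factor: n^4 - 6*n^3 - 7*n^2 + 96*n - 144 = (n - 4)*(n^3 - 2*n^2 - 15*n + 36) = (n - 4)*(n - 3)*(n^2 + n - 12) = (n - 4)*(n - 3)*(n + 4)*(n - 3)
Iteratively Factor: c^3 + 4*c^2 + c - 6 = (c + 3)*(c^2 + c - 2) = (c - 1)*(c + 3)*(c + 2)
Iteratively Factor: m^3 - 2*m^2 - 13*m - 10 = (m - 5)*(m^2 + 3*m + 2) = (m - 5)*(m + 1)*(m + 2)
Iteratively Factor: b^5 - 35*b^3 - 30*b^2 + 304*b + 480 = (b - 5)*(b^4 + 5*b^3 - 10*b^2 - 80*b - 96) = (b - 5)*(b + 3)*(b^3 + 2*b^2 - 16*b - 32) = (b - 5)*(b + 2)*(b + 3)*(b^2 - 16) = (b - 5)*(b - 4)*(b + 2)*(b + 3)*(b + 4)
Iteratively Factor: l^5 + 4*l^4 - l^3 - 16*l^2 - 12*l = (l + 2)*(l^4 + 2*l^3 - 5*l^2 - 6*l) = (l + 2)*(l + 3)*(l^3 - l^2 - 2*l) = (l - 2)*(l + 2)*(l + 3)*(l^2 + l) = (l - 2)*(l + 1)*(l + 2)*(l + 3)*(l)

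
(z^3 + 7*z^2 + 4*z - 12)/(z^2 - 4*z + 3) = (z^2 + 8*z + 12)/(z - 3)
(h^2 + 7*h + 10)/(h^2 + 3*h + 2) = (h + 5)/(h + 1)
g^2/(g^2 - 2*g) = g/(g - 2)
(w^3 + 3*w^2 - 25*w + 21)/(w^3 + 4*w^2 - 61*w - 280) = (w^2 - 4*w + 3)/(w^2 - 3*w - 40)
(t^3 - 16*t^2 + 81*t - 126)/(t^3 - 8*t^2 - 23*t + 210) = (t - 3)/(t + 5)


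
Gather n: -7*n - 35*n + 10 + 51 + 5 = 66 - 42*n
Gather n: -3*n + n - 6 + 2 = -2*n - 4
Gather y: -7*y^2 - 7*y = -7*y^2 - 7*y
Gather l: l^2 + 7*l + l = l^2 + 8*l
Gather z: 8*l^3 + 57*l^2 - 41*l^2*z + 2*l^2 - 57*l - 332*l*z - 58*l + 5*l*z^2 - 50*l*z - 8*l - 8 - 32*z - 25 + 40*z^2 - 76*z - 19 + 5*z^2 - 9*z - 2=8*l^3 + 59*l^2 - 123*l + z^2*(5*l + 45) + z*(-41*l^2 - 382*l - 117) - 54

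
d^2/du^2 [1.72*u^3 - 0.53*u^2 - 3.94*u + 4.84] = 10.32*u - 1.06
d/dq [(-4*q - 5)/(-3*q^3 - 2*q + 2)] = (12*q^3 + 8*q - (4*q + 5)*(9*q^2 + 2) - 8)/(3*q^3 + 2*q - 2)^2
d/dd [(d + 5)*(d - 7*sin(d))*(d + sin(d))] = (d + 5)*(d - 7*sin(d))*(cos(d) + 1) - (d + 5)*(d + sin(d))*(7*cos(d) - 1) + (d - 7*sin(d))*(d + sin(d))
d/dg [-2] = 0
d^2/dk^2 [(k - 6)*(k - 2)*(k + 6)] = 6*k - 4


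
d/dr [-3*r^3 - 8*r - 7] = -9*r^2 - 8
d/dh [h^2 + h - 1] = 2*h + 1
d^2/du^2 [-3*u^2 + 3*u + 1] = -6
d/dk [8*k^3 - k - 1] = 24*k^2 - 1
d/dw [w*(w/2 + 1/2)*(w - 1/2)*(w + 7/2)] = 2*w^3 + 6*w^2 + 5*w/4 - 7/8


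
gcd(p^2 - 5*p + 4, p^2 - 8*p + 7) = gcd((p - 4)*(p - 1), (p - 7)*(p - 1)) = p - 1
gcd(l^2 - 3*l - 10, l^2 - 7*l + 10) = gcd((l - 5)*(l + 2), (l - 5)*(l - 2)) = l - 5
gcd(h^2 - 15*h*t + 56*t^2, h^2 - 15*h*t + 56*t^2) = h^2 - 15*h*t + 56*t^2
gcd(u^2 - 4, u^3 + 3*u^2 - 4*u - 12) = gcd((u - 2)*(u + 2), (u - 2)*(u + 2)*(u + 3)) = u^2 - 4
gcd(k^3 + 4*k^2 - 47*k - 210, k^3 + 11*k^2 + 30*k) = k^2 + 11*k + 30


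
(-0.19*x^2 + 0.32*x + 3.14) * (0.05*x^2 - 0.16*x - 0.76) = -0.0095*x^4 + 0.0464*x^3 + 0.2502*x^2 - 0.7456*x - 2.3864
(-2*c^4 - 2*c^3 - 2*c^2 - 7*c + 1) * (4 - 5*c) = 10*c^5 + 2*c^4 + 2*c^3 + 27*c^2 - 33*c + 4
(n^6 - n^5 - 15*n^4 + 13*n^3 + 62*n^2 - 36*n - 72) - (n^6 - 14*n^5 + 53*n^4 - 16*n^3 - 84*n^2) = 13*n^5 - 68*n^4 + 29*n^3 + 146*n^2 - 36*n - 72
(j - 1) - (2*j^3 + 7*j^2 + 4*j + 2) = -2*j^3 - 7*j^2 - 3*j - 3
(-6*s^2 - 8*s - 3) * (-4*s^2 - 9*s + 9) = 24*s^4 + 86*s^3 + 30*s^2 - 45*s - 27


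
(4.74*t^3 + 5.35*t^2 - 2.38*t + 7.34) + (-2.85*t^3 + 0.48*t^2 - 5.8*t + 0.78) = 1.89*t^3 + 5.83*t^2 - 8.18*t + 8.12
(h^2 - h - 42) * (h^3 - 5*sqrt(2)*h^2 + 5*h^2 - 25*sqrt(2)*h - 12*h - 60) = h^5 - 5*sqrt(2)*h^4 + 4*h^4 - 59*h^3 - 20*sqrt(2)*h^3 - 258*h^2 + 235*sqrt(2)*h^2 + 564*h + 1050*sqrt(2)*h + 2520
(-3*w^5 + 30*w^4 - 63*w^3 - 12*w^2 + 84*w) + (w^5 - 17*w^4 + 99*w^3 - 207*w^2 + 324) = -2*w^5 + 13*w^4 + 36*w^3 - 219*w^2 + 84*w + 324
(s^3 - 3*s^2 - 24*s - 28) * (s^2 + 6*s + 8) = s^5 + 3*s^4 - 34*s^3 - 196*s^2 - 360*s - 224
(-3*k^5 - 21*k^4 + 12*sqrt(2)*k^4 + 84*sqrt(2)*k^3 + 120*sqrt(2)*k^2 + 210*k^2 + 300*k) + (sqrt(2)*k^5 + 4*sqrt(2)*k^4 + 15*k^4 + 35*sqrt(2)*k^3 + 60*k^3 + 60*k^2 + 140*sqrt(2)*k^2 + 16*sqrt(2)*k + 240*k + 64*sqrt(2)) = -3*k^5 + sqrt(2)*k^5 - 6*k^4 + 16*sqrt(2)*k^4 + 60*k^3 + 119*sqrt(2)*k^3 + 270*k^2 + 260*sqrt(2)*k^2 + 16*sqrt(2)*k + 540*k + 64*sqrt(2)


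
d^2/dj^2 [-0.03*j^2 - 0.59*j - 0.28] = -0.0600000000000000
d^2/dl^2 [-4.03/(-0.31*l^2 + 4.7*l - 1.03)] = (-0.774566*l^2 + 11.74342*l + 4.03*(0.62*l - 4.7)*(1.24*l - 9.4) - 2.573558)/(0.31*l^2 - 4.7*l + 1.03)^3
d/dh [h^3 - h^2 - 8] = h*(3*h - 2)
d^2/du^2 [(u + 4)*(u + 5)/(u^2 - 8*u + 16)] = 2*(17*u + 148)/(u^4 - 16*u^3 + 96*u^2 - 256*u + 256)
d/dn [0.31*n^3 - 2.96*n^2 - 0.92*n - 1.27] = 0.93*n^2 - 5.92*n - 0.92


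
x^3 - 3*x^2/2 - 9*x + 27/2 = (x - 3)*(x - 3/2)*(x + 3)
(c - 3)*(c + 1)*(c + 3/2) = c^3 - c^2/2 - 6*c - 9/2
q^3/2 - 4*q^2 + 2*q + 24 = (q/2 + 1)*(q - 6)*(q - 4)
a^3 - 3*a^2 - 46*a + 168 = (a - 6)*(a - 4)*(a + 7)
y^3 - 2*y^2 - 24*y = y*(y - 6)*(y + 4)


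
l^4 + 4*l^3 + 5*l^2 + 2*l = l*(l + 1)^2*(l + 2)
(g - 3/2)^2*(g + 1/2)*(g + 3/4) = g^4 - 7*g^3/4 - 9*g^2/8 + 27*g/16 + 27/32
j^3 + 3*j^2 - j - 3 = (j - 1)*(j + 1)*(j + 3)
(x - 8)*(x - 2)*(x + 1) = x^3 - 9*x^2 + 6*x + 16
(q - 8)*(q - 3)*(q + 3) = q^3 - 8*q^2 - 9*q + 72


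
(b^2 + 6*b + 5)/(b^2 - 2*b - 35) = (b + 1)/(b - 7)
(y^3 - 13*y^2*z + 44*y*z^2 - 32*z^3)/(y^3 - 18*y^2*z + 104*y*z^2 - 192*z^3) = (y - z)/(y - 6*z)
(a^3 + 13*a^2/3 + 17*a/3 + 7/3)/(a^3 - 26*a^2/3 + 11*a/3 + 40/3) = (3*a^2 + 10*a + 7)/(3*a^2 - 29*a + 40)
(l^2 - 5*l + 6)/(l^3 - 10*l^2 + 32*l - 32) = (l - 3)/(l^2 - 8*l + 16)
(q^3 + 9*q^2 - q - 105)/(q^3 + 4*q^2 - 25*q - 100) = (q^2 + 4*q - 21)/(q^2 - q - 20)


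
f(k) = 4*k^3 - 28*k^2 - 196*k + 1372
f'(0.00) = -196.00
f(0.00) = 1372.00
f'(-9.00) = 1280.00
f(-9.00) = -2048.00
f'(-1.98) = -38.08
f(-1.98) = 1619.26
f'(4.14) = -222.16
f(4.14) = 364.48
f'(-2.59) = 29.54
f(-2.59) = 1622.32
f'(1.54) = -253.78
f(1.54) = 1018.36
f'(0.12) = -202.55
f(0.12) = 1348.08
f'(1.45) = -251.97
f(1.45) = 1041.12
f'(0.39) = -216.01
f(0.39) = 1291.54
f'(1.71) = -256.67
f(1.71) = 974.97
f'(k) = 12*k^2 - 56*k - 196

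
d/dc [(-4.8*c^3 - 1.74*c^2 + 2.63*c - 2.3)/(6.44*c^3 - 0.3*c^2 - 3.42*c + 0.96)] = (1.4210854715202e-14*c^5 + 12.6456*c^4 - 1.04240000000001*c^3 + 37.3518*c^2 - 4.7208*c - 5.3412)/(41.4736*c^6 - 3.864*c^5 - 43.9596*c^4 + 14.4168*c^3 + 11.1204*c^2 - 6.5664*c + 0.9216)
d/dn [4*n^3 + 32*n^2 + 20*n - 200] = 12*n^2 + 64*n + 20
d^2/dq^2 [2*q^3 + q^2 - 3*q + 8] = 12*q + 2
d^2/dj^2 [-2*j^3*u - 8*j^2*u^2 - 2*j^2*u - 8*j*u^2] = 4*u*(-3*j - 4*u - 1)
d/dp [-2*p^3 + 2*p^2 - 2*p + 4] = -6*p^2 + 4*p - 2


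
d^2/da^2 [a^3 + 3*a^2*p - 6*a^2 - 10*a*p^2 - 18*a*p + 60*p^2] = 6*a + 6*p - 12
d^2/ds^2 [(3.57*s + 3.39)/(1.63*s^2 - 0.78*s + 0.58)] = ((3.26*s - 0.78)*(3.57*s + 3.39)*(6.52*s - 1.56) - (34.9146*s + 5.4822)*(1.63*s^2 - 0.78*s + 0.58))/(1.63*s^2 - 0.78*s + 0.58)^3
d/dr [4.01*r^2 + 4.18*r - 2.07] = 8.02*r + 4.18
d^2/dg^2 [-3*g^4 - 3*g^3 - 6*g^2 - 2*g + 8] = -36*g^2 - 18*g - 12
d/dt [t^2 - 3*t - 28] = 2*t - 3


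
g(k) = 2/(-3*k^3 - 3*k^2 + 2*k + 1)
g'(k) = 2*(9*k^2 + 6*k - 2)/(-3*k^3 - 3*k^2 + 2*k + 1)^2 = 2*(9*k^2 + 6*k - 2)/(3*k^3 + 3*k^2 - 2*k - 1)^2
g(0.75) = -4.41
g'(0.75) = 73.66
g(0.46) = 2.01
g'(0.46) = 5.40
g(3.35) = -0.01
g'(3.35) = 0.01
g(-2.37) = 0.10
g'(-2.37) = 0.18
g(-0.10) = 2.59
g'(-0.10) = -8.40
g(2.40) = -0.04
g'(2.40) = 0.05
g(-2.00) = 0.22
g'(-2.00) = 0.54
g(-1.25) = -6.10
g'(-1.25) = 84.75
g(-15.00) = 0.00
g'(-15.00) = 0.00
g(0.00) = 2.00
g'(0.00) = -4.00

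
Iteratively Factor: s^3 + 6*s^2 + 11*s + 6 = (s + 2)*(s^2 + 4*s + 3) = (s + 1)*(s + 2)*(s + 3)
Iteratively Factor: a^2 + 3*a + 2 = (a + 1)*(a + 2)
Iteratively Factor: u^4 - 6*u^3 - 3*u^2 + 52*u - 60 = (u - 2)*(u^3 - 4*u^2 - 11*u + 30) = (u - 5)*(u - 2)*(u^2 + u - 6) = (u - 5)*(u - 2)^2*(u + 3)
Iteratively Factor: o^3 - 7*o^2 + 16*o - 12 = (o - 2)*(o^2 - 5*o + 6) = (o - 2)^2*(o - 3)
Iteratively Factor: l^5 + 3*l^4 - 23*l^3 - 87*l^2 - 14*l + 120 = (l - 5)*(l^4 + 8*l^3 + 17*l^2 - 2*l - 24) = (l - 5)*(l + 2)*(l^3 + 6*l^2 + 5*l - 12) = (l - 5)*(l - 1)*(l + 2)*(l^2 + 7*l + 12) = (l - 5)*(l - 1)*(l + 2)*(l + 4)*(l + 3)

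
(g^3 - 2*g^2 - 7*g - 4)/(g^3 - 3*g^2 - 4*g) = (g + 1)/g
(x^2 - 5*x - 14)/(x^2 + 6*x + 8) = (x - 7)/(x + 4)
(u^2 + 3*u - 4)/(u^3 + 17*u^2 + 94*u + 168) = (u - 1)/(u^2 + 13*u + 42)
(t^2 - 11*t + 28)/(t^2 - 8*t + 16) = (t - 7)/(t - 4)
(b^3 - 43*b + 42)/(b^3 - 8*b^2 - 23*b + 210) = (b^2 + 6*b - 7)/(b^2 - 2*b - 35)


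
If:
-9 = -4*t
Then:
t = 9/4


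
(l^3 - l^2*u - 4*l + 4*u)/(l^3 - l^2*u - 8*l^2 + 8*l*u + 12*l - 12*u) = (l + 2)/(l - 6)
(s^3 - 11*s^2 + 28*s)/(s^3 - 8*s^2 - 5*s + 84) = s/(s + 3)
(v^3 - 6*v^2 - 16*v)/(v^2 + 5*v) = (v^2 - 6*v - 16)/(v + 5)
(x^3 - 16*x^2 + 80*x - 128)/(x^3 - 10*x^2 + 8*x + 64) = (x - 4)/(x + 2)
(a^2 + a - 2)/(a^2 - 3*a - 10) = (a - 1)/(a - 5)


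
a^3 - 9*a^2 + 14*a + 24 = (a - 6)*(a - 4)*(a + 1)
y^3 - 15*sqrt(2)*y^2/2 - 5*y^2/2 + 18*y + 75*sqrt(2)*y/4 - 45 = (y - 5/2)*(y - 6*sqrt(2))*(y - 3*sqrt(2)/2)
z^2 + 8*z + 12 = (z + 2)*(z + 6)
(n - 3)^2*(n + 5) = n^3 - n^2 - 21*n + 45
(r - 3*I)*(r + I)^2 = r^3 - I*r^2 + 5*r + 3*I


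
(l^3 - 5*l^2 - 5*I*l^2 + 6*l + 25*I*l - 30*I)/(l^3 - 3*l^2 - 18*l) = (l^3 - 5*l^2*(1 + I) + l*(6 + 25*I) - 30*I)/(l*(l^2 - 3*l - 18))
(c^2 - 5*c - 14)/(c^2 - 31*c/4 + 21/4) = 4*(c + 2)/(4*c - 3)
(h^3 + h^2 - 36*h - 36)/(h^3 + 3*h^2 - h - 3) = (h^2 - 36)/(h^2 + 2*h - 3)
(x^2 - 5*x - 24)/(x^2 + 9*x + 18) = (x - 8)/(x + 6)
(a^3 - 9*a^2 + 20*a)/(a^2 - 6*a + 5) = a*(a - 4)/(a - 1)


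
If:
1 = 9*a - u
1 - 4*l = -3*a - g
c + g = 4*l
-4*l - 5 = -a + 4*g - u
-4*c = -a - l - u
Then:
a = -17/3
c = -16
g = -28/3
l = -19/3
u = -52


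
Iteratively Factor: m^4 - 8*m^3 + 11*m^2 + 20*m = (m + 1)*(m^3 - 9*m^2 + 20*m) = m*(m + 1)*(m^2 - 9*m + 20) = m*(m - 4)*(m + 1)*(m - 5)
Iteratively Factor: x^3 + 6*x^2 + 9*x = (x + 3)*(x^2 + 3*x) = (x + 3)^2*(x)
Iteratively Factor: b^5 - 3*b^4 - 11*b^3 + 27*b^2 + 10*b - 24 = (b + 1)*(b^4 - 4*b^3 - 7*b^2 + 34*b - 24) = (b - 2)*(b + 1)*(b^3 - 2*b^2 - 11*b + 12) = (b - 4)*(b - 2)*(b + 1)*(b^2 + 2*b - 3) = (b - 4)*(b - 2)*(b - 1)*(b + 1)*(b + 3)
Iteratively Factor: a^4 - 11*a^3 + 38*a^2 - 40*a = (a - 4)*(a^3 - 7*a^2 + 10*a) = (a - 4)*(a - 2)*(a^2 - 5*a) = (a - 5)*(a - 4)*(a - 2)*(a)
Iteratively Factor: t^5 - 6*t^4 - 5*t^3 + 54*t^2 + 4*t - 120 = (t + 2)*(t^4 - 8*t^3 + 11*t^2 + 32*t - 60) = (t - 3)*(t + 2)*(t^3 - 5*t^2 - 4*t + 20) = (t - 3)*(t + 2)^2*(t^2 - 7*t + 10) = (t - 5)*(t - 3)*(t + 2)^2*(t - 2)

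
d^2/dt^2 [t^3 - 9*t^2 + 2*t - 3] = 6*t - 18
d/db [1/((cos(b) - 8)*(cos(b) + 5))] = (2*cos(b) - 3)*sin(b)/((cos(b) - 8)^2*(cos(b) + 5)^2)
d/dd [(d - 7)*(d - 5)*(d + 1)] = 3*d^2 - 22*d + 23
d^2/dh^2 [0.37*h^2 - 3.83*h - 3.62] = 0.740000000000000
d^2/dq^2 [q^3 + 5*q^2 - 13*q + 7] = 6*q + 10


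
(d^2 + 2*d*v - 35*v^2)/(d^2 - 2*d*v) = (d^2 + 2*d*v - 35*v^2)/(d*(d - 2*v))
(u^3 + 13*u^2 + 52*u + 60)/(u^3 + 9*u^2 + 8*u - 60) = (u + 2)/(u - 2)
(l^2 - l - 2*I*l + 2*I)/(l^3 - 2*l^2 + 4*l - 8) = (l - 1)/(l^2 + 2*l*(-1 + I) - 4*I)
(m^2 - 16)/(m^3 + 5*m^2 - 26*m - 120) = (m - 4)/(m^2 + m - 30)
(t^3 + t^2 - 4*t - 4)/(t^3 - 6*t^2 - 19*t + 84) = (t^3 + t^2 - 4*t - 4)/(t^3 - 6*t^2 - 19*t + 84)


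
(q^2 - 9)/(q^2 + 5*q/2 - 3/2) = 2*(q - 3)/(2*q - 1)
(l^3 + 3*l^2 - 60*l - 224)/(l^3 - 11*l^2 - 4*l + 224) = (l + 7)/(l - 7)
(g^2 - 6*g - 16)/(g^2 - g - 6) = (g - 8)/(g - 3)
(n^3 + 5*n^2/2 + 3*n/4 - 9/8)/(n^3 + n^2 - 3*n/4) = (n + 3/2)/n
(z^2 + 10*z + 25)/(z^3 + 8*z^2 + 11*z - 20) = (z + 5)/(z^2 + 3*z - 4)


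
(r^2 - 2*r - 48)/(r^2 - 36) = (r - 8)/(r - 6)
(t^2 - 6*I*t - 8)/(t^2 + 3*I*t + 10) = (t - 4*I)/(t + 5*I)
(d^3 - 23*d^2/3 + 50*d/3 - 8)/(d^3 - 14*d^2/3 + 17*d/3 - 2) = (d - 4)/(d - 1)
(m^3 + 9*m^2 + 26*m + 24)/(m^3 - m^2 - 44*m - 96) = (m + 2)/(m - 8)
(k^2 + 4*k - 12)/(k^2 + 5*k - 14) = (k + 6)/(k + 7)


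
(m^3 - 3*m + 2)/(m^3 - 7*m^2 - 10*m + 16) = (m - 1)/(m - 8)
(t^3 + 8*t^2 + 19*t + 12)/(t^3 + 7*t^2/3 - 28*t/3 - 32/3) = 3*(t + 3)/(3*t - 8)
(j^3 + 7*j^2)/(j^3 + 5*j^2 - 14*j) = j/(j - 2)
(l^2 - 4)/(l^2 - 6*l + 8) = (l + 2)/(l - 4)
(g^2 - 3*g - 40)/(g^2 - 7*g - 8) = (g + 5)/(g + 1)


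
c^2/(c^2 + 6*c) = c/(c + 6)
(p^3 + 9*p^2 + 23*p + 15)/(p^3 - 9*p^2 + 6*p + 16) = (p^2 + 8*p + 15)/(p^2 - 10*p + 16)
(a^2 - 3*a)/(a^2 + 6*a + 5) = a*(a - 3)/(a^2 + 6*a + 5)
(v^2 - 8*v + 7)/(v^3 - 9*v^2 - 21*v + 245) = (v - 1)/(v^2 - 2*v - 35)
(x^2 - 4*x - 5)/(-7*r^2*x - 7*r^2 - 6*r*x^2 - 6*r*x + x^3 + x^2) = (x - 5)/(-7*r^2 - 6*r*x + x^2)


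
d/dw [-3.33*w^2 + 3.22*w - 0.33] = 3.22 - 6.66*w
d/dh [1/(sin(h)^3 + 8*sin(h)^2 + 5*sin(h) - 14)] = -(3*sin(h)^2 + 16*sin(h) + 5)*cos(h)/(sin(h)^3 + 8*sin(h)^2 + 5*sin(h) - 14)^2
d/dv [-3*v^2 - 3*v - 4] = -6*v - 3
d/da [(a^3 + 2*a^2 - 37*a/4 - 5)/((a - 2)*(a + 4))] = (a^2 - 4*a + 21/4)/(a^2 - 4*a + 4)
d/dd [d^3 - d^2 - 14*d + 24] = 3*d^2 - 2*d - 14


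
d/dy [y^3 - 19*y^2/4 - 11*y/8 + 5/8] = 3*y^2 - 19*y/2 - 11/8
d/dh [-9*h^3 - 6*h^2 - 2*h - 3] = -27*h^2 - 12*h - 2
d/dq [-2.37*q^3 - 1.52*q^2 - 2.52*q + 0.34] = -7.11*q^2 - 3.04*q - 2.52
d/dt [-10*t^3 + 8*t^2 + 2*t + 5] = -30*t^2 + 16*t + 2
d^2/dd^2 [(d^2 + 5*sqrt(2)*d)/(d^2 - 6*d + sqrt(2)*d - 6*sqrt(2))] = 4*(2*sqrt(2)*d^3 + 3*d^3 + 9*sqrt(2)*d^2 + 90*d - 144 + 30*sqrt(2))/(d^6 - 18*d^5 + 3*sqrt(2)*d^5 - 54*sqrt(2)*d^4 + 114*d^4 - 324*d^3 + 326*sqrt(2)*d^3 - 684*sqrt(2)*d^2 + 648*d^2 - 1296*d + 216*sqrt(2)*d - 432*sqrt(2))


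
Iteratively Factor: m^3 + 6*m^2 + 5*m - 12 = (m + 4)*(m^2 + 2*m - 3) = (m - 1)*(m + 4)*(m + 3)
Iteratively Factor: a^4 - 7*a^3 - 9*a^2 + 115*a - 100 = (a + 4)*(a^3 - 11*a^2 + 35*a - 25) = (a - 5)*(a + 4)*(a^2 - 6*a + 5) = (a - 5)*(a - 1)*(a + 4)*(a - 5)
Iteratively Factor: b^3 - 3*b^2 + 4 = (b - 2)*(b^2 - b - 2) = (b - 2)*(b + 1)*(b - 2)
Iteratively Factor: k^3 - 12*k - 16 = (k + 2)*(k^2 - 2*k - 8) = (k - 4)*(k + 2)*(k + 2)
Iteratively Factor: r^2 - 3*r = (r - 3)*(r)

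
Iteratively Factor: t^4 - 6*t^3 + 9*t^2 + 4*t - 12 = (t - 2)*(t^3 - 4*t^2 + t + 6) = (t - 2)*(t + 1)*(t^2 - 5*t + 6) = (t - 2)^2*(t + 1)*(t - 3)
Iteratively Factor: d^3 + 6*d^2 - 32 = (d + 4)*(d^2 + 2*d - 8) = (d - 2)*(d + 4)*(d + 4)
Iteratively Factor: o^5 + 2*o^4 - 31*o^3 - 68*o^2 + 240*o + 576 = (o + 4)*(o^4 - 2*o^3 - 23*o^2 + 24*o + 144) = (o - 4)*(o + 4)*(o^3 + 2*o^2 - 15*o - 36) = (o - 4)^2*(o + 4)*(o^2 + 6*o + 9) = (o - 4)^2*(o + 3)*(o + 4)*(o + 3)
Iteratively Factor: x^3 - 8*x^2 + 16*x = (x - 4)*(x^2 - 4*x) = (x - 4)^2*(x)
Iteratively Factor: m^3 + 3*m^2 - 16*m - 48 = (m - 4)*(m^2 + 7*m + 12) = (m - 4)*(m + 4)*(m + 3)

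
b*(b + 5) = b^2 + 5*b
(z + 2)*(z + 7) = z^2 + 9*z + 14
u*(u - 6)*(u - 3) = u^3 - 9*u^2 + 18*u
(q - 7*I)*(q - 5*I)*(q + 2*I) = q^3 - 10*I*q^2 - 11*q - 70*I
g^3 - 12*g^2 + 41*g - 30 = (g - 6)*(g - 5)*(g - 1)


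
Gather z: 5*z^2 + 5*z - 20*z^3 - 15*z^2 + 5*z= -20*z^3 - 10*z^2 + 10*z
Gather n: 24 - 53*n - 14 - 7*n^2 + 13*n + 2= -7*n^2 - 40*n + 12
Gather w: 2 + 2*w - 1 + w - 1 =3*w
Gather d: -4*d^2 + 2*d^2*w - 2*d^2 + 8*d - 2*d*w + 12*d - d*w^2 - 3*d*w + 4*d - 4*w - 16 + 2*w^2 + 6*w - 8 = d^2*(2*w - 6) + d*(-w^2 - 5*w + 24) + 2*w^2 + 2*w - 24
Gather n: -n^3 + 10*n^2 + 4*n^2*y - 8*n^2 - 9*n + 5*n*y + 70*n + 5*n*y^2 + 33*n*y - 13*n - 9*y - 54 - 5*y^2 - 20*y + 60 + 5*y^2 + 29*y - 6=-n^3 + n^2*(4*y + 2) + n*(5*y^2 + 38*y + 48)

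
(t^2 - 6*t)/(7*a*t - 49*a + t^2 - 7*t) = t*(t - 6)/(7*a*t - 49*a + t^2 - 7*t)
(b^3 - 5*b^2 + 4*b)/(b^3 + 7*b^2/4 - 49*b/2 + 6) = 4*b*(b - 1)/(4*b^2 + 23*b - 6)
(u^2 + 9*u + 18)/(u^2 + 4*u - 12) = (u + 3)/(u - 2)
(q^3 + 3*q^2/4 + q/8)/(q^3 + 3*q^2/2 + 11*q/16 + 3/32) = 4*q/(4*q + 3)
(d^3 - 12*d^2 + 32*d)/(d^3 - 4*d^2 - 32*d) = (d - 4)/(d + 4)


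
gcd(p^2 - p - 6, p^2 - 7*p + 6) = 1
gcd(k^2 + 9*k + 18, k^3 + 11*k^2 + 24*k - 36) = k + 6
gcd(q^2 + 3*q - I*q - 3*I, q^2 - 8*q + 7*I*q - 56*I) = 1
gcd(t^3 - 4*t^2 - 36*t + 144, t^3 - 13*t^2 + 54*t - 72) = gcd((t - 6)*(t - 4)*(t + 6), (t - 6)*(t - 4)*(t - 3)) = t^2 - 10*t + 24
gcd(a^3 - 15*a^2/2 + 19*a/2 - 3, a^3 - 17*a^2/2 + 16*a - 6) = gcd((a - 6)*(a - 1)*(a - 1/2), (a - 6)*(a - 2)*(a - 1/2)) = a^2 - 13*a/2 + 3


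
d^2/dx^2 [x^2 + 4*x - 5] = 2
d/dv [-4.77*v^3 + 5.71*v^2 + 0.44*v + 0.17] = -14.31*v^2 + 11.42*v + 0.44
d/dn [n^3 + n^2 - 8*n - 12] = 3*n^2 + 2*n - 8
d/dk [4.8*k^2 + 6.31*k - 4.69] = 9.6*k + 6.31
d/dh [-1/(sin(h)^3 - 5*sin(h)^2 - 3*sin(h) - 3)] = -(10*sin(h) + 3*cos(h)^2)*cos(h)/(-sin(h)^3 + 5*sin(h)^2 + 3*sin(h) + 3)^2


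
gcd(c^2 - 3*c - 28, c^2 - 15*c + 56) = c - 7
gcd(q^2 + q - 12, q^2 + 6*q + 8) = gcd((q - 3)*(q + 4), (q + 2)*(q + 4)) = q + 4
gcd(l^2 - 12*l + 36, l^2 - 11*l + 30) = l - 6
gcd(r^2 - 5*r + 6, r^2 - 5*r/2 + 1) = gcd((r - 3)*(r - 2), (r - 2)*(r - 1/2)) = r - 2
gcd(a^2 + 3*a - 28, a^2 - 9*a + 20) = a - 4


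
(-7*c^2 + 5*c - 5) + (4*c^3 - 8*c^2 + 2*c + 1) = 4*c^3 - 15*c^2 + 7*c - 4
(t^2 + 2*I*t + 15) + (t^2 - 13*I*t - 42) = 2*t^2 - 11*I*t - 27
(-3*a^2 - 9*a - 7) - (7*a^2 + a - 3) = -10*a^2 - 10*a - 4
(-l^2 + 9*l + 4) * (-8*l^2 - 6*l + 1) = 8*l^4 - 66*l^3 - 87*l^2 - 15*l + 4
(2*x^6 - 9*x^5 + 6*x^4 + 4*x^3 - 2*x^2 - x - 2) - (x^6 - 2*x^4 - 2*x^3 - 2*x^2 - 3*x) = x^6 - 9*x^5 + 8*x^4 + 6*x^3 + 2*x - 2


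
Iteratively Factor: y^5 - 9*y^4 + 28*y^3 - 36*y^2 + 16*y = (y - 1)*(y^4 - 8*y^3 + 20*y^2 - 16*y) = y*(y - 1)*(y^3 - 8*y^2 + 20*y - 16) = y*(y - 2)*(y - 1)*(y^2 - 6*y + 8) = y*(y - 2)^2*(y - 1)*(y - 4)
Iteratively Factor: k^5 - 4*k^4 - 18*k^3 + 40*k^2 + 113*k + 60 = (k - 5)*(k^4 + k^3 - 13*k^2 - 25*k - 12) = (k - 5)*(k - 4)*(k^3 + 5*k^2 + 7*k + 3) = (k - 5)*(k - 4)*(k + 1)*(k^2 + 4*k + 3) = (k - 5)*(k - 4)*(k + 1)^2*(k + 3)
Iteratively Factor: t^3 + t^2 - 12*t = (t)*(t^2 + t - 12) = t*(t - 3)*(t + 4)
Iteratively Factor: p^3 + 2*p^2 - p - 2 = (p + 1)*(p^2 + p - 2) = (p - 1)*(p + 1)*(p + 2)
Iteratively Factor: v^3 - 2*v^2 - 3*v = (v + 1)*(v^2 - 3*v) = (v - 3)*(v + 1)*(v)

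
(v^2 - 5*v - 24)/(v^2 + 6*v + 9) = (v - 8)/(v + 3)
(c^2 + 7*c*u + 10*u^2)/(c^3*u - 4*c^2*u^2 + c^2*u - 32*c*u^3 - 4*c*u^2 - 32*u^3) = (-c^2 - 7*c*u - 10*u^2)/(u*(-c^3 + 4*c^2*u - c^2 + 32*c*u^2 + 4*c*u + 32*u^2))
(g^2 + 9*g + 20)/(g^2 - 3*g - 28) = (g + 5)/(g - 7)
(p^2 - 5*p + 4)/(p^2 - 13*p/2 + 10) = 2*(p - 1)/(2*p - 5)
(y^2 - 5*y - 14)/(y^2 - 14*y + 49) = (y + 2)/(y - 7)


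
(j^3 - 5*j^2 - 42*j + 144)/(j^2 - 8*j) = j + 3 - 18/j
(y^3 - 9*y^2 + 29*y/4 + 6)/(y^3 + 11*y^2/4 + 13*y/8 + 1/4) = 2*(2*y^2 - 19*y + 24)/(4*y^2 + 9*y + 2)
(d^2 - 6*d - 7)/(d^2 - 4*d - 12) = (-d^2 + 6*d + 7)/(-d^2 + 4*d + 12)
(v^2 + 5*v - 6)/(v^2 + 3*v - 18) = (v - 1)/(v - 3)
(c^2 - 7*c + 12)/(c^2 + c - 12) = (c - 4)/(c + 4)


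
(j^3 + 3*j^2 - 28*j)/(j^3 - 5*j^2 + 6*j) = (j^2 + 3*j - 28)/(j^2 - 5*j + 6)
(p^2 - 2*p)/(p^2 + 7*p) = (p - 2)/(p + 7)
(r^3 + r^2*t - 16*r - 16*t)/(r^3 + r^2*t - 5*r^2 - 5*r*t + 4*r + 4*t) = (r + 4)/(r - 1)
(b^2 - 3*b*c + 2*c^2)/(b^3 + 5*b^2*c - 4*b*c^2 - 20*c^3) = (b - c)/(b^2 + 7*b*c + 10*c^2)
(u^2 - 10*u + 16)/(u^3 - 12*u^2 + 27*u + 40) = (u - 2)/(u^2 - 4*u - 5)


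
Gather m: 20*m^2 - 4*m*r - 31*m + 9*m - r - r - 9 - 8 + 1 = 20*m^2 + m*(-4*r - 22) - 2*r - 16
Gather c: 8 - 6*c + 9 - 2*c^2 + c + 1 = -2*c^2 - 5*c + 18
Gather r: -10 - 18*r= -18*r - 10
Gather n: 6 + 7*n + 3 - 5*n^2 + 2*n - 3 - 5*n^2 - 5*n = -10*n^2 + 4*n + 6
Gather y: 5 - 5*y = 5 - 5*y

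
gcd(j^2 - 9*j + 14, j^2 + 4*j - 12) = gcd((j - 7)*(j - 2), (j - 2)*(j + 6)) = j - 2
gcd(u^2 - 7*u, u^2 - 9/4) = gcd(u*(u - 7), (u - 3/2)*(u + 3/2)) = 1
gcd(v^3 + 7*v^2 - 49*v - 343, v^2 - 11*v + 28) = v - 7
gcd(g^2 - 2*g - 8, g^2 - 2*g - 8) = g^2 - 2*g - 8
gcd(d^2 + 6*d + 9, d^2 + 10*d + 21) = d + 3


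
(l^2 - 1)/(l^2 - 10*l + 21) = (l^2 - 1)/(l^2 - 10*l + 21)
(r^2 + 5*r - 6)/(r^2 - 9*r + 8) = (r + 6)/(r - 8)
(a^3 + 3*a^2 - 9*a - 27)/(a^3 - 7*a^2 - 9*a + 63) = (a + 3)/(a - 7)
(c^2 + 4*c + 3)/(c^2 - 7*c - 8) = (c + 3)/(c - 8)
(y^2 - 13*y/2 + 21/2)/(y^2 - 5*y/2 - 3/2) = (2*y - 7)/(2*y + 1)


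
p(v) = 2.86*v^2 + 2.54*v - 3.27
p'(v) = 5.72*v + 2.54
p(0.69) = -0.16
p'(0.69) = 6.49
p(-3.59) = 24.47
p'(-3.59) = -17.99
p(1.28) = 4.67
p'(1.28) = 9.86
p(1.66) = 8.83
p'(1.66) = 12.04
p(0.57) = -0.89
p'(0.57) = 5.80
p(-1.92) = 2.40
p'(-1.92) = -8.44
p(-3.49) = 22.70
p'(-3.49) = -17.42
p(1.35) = 5.37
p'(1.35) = 10.26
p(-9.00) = 205.53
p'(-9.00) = -48.94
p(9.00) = 251.25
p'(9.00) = 54.02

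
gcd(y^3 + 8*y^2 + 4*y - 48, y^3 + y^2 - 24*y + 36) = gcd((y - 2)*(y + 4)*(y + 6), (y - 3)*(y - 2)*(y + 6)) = y^2 + 4*y - 12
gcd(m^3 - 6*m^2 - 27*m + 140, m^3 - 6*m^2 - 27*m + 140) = m^3 - 6*m^2 - 27*m + 140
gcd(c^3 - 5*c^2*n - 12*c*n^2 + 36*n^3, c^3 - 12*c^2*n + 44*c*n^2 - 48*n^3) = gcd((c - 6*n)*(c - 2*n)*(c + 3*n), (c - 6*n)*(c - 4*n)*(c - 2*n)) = c^2 - 8*c*n + 12*n^2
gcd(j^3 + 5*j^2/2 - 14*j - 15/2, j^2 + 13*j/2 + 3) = j + 1/2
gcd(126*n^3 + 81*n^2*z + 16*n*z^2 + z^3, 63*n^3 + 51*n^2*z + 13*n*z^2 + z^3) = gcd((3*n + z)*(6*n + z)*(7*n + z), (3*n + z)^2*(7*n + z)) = 21*n^2 + 10*n*z + z^2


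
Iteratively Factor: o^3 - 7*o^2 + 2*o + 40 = (o - 4)*(o^2 - 3*o - 10) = (o - 5)*(o - 4)*(o + 2)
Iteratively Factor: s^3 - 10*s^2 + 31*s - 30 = (s - 3)*(s^2 - 7*s + 10) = (s - 3)*(s - 2)*(s - 5)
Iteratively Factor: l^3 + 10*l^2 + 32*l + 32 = (l + 4)*(l^2 + 6*l + 8) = (l + 4)^2*(l + 2)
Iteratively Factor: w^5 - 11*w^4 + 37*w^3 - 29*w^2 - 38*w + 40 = (w - 2)*(w^4 - 9*w^3 + 19*w^2 + 9*w - 20) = (w - 5)*(w - 2)*(w^3 - 4*w^2 - w + 4) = (w - 5)*(w - 4)*(w - 2)*(w^2 - 1) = (w - 5)*(w - 4)*(w - 2)*(w + 1)*(w - 1)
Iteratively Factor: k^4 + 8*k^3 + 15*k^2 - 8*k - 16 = (k + 4)*(k^3 + 4*k^2 - k - 4) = (k + 1)*(k + 4)*(k^2 + 3*k - 4) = (k - 1)*(k + 1)*(k + 4)*(k + 4)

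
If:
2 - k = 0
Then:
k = 2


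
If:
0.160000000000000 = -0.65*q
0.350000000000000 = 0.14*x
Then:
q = -0.25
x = 2.50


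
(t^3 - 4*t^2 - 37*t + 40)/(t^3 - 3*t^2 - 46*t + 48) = (t + 5)/(t + 6)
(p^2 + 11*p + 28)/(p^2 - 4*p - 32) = (p + 7)/(p - 8)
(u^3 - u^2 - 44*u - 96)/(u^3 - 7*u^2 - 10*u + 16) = (u^2 + 7*u + 12)/(u^2 + u - 2)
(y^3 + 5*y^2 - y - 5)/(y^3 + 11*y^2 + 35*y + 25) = (y - 1)/(y + 5)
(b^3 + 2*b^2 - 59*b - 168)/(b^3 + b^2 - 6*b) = (b^2 - b - 56)/(b*(b - 2))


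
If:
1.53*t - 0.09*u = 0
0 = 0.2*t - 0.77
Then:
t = 3.85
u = 65.45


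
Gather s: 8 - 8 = 0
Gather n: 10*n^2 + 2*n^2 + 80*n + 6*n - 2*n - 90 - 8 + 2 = 12*n^2 + 84*n - 96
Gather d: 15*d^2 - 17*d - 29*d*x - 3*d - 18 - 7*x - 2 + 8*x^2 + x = 15*d^2 + d*(-29*x - 20) + 8*x^2 - 6*x - 20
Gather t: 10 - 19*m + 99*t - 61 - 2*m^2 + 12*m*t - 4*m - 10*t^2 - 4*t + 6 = -2*m^2 - 23*m - 10*t^2 + t*(12*m + 95) - 45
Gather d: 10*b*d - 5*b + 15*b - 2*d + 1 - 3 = 10*b + d*(10*b - 2) - 2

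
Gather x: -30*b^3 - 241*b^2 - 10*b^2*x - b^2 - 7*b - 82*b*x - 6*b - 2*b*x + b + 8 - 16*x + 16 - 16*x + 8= -30*b^3 - 242*b^2 - 12*b + x*(-10*b^2 - 84*b - 32) + 32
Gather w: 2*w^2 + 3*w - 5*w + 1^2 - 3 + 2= 2*w^2 - 2*w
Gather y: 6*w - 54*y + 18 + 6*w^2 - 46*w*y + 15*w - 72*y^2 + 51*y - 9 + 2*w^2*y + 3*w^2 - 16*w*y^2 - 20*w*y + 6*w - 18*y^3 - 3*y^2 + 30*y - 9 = 9*w^2 + 27*w - 18*y^3 + y^2*(-16*w - 75) + y*(2*w^2 - 66*w + 27)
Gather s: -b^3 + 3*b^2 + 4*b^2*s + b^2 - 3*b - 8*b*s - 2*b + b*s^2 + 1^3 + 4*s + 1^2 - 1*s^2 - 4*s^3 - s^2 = -b^3 + 4*b^2 - 5*b - 4*s^3 + s^2*(b - 2) + s*(4*b^2 - 8*b + 4) + 2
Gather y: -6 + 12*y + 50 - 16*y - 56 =-4*y - 12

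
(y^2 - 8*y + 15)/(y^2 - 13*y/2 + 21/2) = 2*(y - 5)/(2*y - 7)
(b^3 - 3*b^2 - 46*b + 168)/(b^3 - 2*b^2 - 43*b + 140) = (b - 6)/(b - 5)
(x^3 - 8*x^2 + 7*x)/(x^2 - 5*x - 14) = x*(x - 1)/(x + 2)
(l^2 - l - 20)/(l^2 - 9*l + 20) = (l + 4)/(l - 4)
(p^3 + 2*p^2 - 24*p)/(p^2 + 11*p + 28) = p*(p^2 + 2*p - 24)/(p^2 + 11*p + 28)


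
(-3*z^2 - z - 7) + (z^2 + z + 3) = -2*z^2 - 4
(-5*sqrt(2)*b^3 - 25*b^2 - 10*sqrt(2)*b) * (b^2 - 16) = -5*sqrt(2)*b^5 - 25*b^4 + 70*sqrt(2)*b^3 + 400*b^2 + 160*sqrt(2)*b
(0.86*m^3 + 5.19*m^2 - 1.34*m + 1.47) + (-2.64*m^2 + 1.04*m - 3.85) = 0.86*m^3 + 2.55*m^2 - 0.3*m - 2.38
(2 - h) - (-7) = 9 - h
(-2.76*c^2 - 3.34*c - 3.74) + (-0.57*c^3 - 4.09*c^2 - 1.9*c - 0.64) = -0.57*c^3 - 6.85*c^2 - 5.24*c - 4.38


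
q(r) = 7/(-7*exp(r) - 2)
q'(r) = 49*exp(r)/(-7*exp(r) - 2)^2 = 49*exp(r)/(7*exp(r) + 2)^2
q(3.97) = -0.02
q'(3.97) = 0.02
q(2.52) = -0.08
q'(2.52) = 0.08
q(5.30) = -0.00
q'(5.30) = 0.00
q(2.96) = -0.05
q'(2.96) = 0.05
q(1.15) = -0.29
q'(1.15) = 0.27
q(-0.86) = -1.41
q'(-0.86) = 0.84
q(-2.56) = -2.75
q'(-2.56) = 0.59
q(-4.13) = -3.31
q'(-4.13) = 0.18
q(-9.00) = -3.50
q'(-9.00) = 0.00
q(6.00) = 0.00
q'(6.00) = 0.00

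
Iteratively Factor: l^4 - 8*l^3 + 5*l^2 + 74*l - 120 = (l - 2)*(l^3 - 6*l^2 - 7*l + 60) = (l - 5)*(l - 2)*(l^2 - l - 12) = (l - 5)*(l - 2)*(l + 3)*(l - 4)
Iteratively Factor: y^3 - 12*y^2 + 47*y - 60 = (y - 5)*(y^2 - 7*y + 12) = (y - 5)*(y - 3)*(y - 4)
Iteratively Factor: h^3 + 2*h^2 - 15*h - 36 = (h + 3)*(h^2 - h - 12) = (h - 4)*(h + 3)*(h + 3)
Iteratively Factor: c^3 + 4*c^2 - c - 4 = (c + 4)*(c^2 - 1) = (c - 1)*(c + 4)*(c + 1)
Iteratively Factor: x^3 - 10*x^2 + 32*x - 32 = (x - 4)*(x^2 - 6*x + 8) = (x - 4)^2*(x - 2)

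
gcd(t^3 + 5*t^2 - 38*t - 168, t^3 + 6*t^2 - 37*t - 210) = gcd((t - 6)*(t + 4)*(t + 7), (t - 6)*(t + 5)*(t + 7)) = t^2 + t - 42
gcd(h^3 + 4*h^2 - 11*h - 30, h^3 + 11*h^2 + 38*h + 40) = h^2 + 7*h + 10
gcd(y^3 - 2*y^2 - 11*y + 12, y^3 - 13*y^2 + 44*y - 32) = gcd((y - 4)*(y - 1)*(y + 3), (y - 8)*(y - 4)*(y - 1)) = y^2 - 5*y + 4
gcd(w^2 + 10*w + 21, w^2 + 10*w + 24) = 1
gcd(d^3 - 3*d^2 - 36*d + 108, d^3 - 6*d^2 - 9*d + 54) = d^2 - 9*d + 18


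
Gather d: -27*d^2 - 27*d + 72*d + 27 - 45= -27*d^2 + 45*d - 18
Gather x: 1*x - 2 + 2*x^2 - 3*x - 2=2*x^2 - 2*x - 4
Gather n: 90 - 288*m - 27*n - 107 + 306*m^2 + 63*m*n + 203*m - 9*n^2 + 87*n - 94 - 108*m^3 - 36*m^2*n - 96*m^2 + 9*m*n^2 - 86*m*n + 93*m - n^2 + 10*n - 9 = -108*m^3 + 210*m^2 + 8*m + n^2*(9*m - 10) + n*(-36*m^2 - 23*m + 70) - 120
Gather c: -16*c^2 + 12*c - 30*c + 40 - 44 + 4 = -16*c^2 - 18*c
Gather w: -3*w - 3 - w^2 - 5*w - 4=-w^2 - 8*w - 7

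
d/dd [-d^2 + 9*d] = 9 - 2*d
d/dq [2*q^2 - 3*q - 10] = 4*q - 3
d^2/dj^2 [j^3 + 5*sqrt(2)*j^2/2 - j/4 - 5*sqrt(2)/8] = 6*j + 5*sqrt(2)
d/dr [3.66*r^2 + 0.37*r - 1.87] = 7.32*r + 0.37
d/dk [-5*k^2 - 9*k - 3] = -10*k - 9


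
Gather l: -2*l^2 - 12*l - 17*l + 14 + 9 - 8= -2*l^2 - 29*l + 15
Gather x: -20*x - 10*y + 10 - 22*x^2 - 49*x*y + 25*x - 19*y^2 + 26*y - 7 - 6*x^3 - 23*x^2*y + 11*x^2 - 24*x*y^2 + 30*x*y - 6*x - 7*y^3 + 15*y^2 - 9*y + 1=-6*x^3 + x^2*(-23*y - 11) + x*(-24*y^2 - 19*y - 1) - 7*y^3 - 4*y^2 + 7*y + 4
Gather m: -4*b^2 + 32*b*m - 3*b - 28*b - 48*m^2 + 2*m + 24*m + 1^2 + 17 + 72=-4*b^2 - 31*b - 48*m^2 + m*(32*b + 26) + 90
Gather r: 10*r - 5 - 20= 10*r - 25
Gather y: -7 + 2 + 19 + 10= 24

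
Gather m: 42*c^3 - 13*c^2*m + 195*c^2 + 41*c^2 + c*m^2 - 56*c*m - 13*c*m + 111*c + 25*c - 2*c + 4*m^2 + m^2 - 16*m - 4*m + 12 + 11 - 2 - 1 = 42*c^3 + 236*c^2 + 134*c + m^2*(c + 5) + m*(-13*c^2 - 69*c - 20) + 20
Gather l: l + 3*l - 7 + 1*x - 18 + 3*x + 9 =4*l + 4*x - 16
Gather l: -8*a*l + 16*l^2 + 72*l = 16*l^2 + l*(72 - 8*a)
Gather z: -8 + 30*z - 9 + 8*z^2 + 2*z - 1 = 8*z^2 + 32*z - 18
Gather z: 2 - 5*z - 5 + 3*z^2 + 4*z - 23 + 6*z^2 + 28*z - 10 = 9*z^2 + 27*z - 36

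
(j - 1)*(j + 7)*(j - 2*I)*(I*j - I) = I*j^4 + 2*j^3 + 5*I*j^3 + 10*j^2 - 13*I*j^2 - 26*j + 7*I*j + 14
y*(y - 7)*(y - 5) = y^3 - 12*y^2 + 35*y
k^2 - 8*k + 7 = (k - 7)*(k - 1)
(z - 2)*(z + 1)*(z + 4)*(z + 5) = z^4 + 8*z^3 + 9*z^2 - 38*z - 40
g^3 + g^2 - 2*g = g*(g - 1)*(g + 2)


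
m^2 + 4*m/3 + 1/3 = (m + 1/3)*(m + 1)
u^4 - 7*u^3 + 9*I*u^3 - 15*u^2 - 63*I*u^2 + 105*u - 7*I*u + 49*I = (u - 7)*(u + I)^2*(u + 7*I)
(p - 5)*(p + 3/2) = p^2 - 7*p/2 - 15/2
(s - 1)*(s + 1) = s^2 - 1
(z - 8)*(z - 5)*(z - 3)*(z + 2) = z^4 - 14*z^3 + 47*z^2 + 38*z - 240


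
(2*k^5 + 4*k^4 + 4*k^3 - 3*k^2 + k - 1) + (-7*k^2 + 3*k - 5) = 2*k^5 + 4*k^4 + 4*k^3 - 10*k^2 + 4*k - 6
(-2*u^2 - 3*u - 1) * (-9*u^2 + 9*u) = 18*u^4 + 9*u^3 - 18*u^2 - 9*u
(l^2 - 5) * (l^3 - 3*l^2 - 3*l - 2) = l^5 - 3*l^4 - 8*l^3 + 13*l^2 + 15*l + 10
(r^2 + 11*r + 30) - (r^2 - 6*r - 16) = 17*r + 46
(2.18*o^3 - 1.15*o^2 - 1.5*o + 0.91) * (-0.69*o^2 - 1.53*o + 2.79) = -1.5042*o^5 - 2.5419*o^4 + 8.8767*o^3 - 1.5414*o^2 - 5.5773*o + 2.5389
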